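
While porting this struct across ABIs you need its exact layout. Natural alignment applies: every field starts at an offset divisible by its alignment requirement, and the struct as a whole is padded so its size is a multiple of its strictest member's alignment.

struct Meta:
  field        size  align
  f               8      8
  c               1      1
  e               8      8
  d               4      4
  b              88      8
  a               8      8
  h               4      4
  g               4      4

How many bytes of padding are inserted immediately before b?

4

f at 0 (size 8, align 8) → ends 8
c at 8 (size 1, align 1) → ends 9
pad 7 to align 8 for e
e at 16 (size 8, align 8) → ends 24
d at 24 (size 4, align 4) → ends 28
pad 4 to align 8 for b
b at 32 (size 88, align 8) → ends 120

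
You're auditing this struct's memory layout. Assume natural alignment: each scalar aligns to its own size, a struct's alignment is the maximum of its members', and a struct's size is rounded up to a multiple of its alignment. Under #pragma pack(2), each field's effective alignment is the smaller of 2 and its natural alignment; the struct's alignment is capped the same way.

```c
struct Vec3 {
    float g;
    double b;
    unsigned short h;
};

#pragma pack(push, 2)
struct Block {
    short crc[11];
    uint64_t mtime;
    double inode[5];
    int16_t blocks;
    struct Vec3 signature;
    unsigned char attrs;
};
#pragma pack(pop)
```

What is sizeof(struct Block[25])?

Vec3: g at 0 (size 4, align 4) → ends 4; pad 4 to align 8 for b; b at 8 (size 8, align 8) → ends 16; h at 16 (size 2, align 2) → ends 18; tail pad 6 to reach multiple of 8; total 24 bytes, alignment 8
crc at 0 (size 22, align 2) → ends 22
mtime at 22 (size 8, align 2) → ends 30
inode at 30 (size 40, align 2) → ends 70
blocks at 70 (size 2, align 2) → ends 72
signature at 72 (size 24, align 2) → ends 96
attrs at 96 (size 1, align 1) → ends 97
tail pad 1 to reach multiple of 2
total 98 bytes, alignment 2
array of 25: 25 × 98 = 2450

2450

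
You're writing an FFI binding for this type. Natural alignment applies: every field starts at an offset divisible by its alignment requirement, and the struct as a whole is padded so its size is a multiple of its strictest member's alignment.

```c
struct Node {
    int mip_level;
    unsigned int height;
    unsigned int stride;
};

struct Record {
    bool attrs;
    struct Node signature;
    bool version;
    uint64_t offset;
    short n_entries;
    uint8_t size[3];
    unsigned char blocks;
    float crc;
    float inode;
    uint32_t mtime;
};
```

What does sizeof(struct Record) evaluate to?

Node: @0: mip_level [4B, align 4] → 4; @4: height [4B, align 4] → 8; @8: stride [4B, align 4] → 12; size 12, align 4
@0: attrs [1B, align 1] → 1
+3 pad (align 4)
@4: signature [12B, align 4] → 16
@16: version [1B, align 1] → 17
+7 pad (align 8)
@24: offset [8B, align 8] → 32
@32: n_entries [2B, align 2] → 34
@34: size [3B, align 1] → 37
@37: blocks [1B, align 1] → 38
+2 pad (align 4)
@40: crc [4B, align 4] → 44
@44: inode [4B, align 4] → 48
@48: mtime [4B, align 4] → 52
+4 tail pad (align 8)
size 56, align 8

56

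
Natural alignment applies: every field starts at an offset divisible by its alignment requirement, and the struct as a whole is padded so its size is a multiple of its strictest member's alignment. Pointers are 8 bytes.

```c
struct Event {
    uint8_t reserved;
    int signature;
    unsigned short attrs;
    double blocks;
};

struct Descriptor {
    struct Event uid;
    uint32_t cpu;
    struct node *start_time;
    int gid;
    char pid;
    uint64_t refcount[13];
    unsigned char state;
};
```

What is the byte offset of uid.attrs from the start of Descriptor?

8

Event: reserved at 0 (size 1, align 1) → ends 1; pad 3 to align 4 for signature; signature at 4 (size 4, align 4) → ends 8; attrs at 8 (size 2, align 2) → ends 10; pad 6 to align 8 for blocks; blocks at 16 (size 8, align 8) → ends 24; total 24 bytes, alignment 8
uid at 0 (size 24, align 8) → ends 24
within Event: attrs at 8
0 + 8 = 8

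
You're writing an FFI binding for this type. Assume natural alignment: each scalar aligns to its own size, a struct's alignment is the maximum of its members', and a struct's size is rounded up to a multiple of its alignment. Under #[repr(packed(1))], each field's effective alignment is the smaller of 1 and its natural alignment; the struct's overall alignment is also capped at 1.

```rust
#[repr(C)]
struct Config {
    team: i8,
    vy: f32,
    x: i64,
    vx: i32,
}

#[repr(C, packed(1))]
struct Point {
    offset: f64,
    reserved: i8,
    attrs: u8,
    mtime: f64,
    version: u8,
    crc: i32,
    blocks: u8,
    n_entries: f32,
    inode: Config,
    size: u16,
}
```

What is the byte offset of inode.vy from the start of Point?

Config: 0..1  team  (1B, 1-aligned); 1..4  -- padding (3B); 4..8  vy  (4B, 4-aligned); 8..16  x  (8B, 8-aligned); 16..20  vx  (4B, 4-aligned); 20..24  -- tail padding (4B); sizeof = 24, alignof = 8
0..8  offset  (8B, 1-aligned)
8..9  reserved  (1B, 1-aligned)
9..10  attrs  (1B, 1-aligned)
10..18  mtime  (8B, 1-aligned)
18..19  version  (1B, 1-aligned)
19..23  crc  (4B, 1-aligned)
23..24  blocks  (1B, 1-aligned)
24..28  n_entries  (4B, 1-aligned)
28..52  inode  (24B, 1-aligned)
within Config: vy at 4
28 + 4 = 32

32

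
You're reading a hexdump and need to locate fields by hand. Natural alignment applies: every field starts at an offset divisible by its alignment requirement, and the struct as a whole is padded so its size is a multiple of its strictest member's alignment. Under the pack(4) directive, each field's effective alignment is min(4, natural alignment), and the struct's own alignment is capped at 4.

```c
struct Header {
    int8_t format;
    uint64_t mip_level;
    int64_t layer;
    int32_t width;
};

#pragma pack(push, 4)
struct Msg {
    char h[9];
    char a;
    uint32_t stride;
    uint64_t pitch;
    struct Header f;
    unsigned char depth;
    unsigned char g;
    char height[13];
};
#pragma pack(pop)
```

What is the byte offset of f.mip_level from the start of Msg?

Header: format at 0 (size 1, align 1) → ends 1; pad 7 to align 8 for mip_level; mip_level at 8 (size 8, align 8) → ends 16; layer at 16 (size 8, align 8) → ends 24; width at 24 (size 4, align 4) → ends 28; tail pad 4 to reach multiple of 8; total 32 bytes, alignment 8
h at 0 (size 9, align 1) → ends 9
a at 9 (size 1, align 1) → ends 10
pad 2 to align 4 for stride
stride at 12 (size 4, align 4) → ends 16
pitch at 16 (size 8, align 4) → ends 24
f at 24 (size 32, align 4) → ends 56
within Header: mip_level at 8
24 + 8 = 32

32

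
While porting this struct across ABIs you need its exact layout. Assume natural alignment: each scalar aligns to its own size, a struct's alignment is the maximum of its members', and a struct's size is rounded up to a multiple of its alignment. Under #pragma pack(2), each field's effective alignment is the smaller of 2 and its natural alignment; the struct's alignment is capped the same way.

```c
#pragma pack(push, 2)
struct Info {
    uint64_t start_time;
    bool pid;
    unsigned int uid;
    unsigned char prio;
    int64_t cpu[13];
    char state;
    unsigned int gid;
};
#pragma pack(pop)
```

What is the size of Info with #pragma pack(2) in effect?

0..8  start_time  (8B, 2-aligned)
8..9  pid  (1B, 1-aligned)
9..10  -- padding (1B)
10..14  uid  (4B, 2-aligned)
14..15  prio  (1B, 1-aligned)
15..16  -- padding (1B)
16..120  cpu  (104B, 2-aligned)
120..121  state  (1B, 1-aligned)
121..122  -- padding (1B)
122..126  gid  (4B, 2-aligned)
sizeof = 126, alignof = 2

126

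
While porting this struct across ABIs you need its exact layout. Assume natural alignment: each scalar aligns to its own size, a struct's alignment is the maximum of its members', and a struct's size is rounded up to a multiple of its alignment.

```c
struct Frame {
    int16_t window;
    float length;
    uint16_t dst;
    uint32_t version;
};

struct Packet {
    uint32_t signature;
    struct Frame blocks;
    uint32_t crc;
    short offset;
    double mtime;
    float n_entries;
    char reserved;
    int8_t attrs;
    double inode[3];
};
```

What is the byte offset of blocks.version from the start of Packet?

Frame: 0..2  window  (2B, 2-aligned); 2..4  -- padding (2B); 4..8  length  (4B, 4-aligned); 8..10  dst  (2B, 2-aligned); 10..12  -- padding (2B); 12..16  version  (4B, 4-aligned); sizeof = 16, alignof = 4
0..4  signature  (4B, 4-aligned)
4..20  blocks  (16B, 4-aligned)
within Frame: version at 12
4 + 12 = 16

16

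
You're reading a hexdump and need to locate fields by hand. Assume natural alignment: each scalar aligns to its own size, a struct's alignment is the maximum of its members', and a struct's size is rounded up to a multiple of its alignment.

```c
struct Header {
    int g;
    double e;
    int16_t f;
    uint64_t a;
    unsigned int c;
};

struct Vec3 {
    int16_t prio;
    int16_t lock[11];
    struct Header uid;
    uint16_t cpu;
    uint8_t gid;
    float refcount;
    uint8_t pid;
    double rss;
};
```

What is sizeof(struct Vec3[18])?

Header: @0: g [4B, align 4] → 4; +4 pad (align 8); @8: e [8B, align 8] → 16; @16: f [2B, align 2] → 18; +6 pad (align 8); @24: a [8B, align 8] → 32; @32: c [4B, align 4] → 36; +4 tail pad (align 8); size 40, align 8
@0: prio [2B, align 2] → 2
@2: lock [22B, align 2] → 24
@24: uid [40B, align 8] → 64
@64: cpu [2B, align 2] → 66
@66: gid [1B, align 1] → 67
+1 pad (align 4)
@68: refcount [4B, align 4] → 72
@72: pid [1B, align 1] → 73
+7 pad (align 8)
@80: rss [8B, align 8] → 88
size 88, align 8
array of 18: 18 × 88 = 1584

1584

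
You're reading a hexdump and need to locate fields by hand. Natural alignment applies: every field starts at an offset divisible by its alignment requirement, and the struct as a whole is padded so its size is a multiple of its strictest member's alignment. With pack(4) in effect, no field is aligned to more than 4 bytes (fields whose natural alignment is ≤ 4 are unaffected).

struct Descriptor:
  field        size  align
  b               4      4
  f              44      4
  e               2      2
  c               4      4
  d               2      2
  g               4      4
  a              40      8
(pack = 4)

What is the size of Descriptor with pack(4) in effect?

104

0..4  b  (4B, 4-aligned)
4..48  f  (44B, 4-aligned)
48..50  e  (2B, 2-aligned)
50..52  -- padding (2B)
52..56  c  (4B, 4-aligned)
56..58  d  (2B, 2-aligned)
58..60  -- padding (2B)
60..64  g  (4B, 4-aligned)
64..104  a  (40B, 4-aligned)
sizeof = 104, alignof = 4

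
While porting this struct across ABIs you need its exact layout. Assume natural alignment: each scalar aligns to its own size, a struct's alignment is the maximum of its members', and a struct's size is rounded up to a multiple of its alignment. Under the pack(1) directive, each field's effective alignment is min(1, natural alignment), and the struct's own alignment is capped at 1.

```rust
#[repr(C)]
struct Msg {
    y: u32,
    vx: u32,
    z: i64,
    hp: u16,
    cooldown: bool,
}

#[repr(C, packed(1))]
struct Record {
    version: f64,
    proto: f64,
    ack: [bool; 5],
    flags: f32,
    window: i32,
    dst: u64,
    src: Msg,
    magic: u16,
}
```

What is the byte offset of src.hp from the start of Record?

Msg: 0..4  y  (4B, 4-aligned); 4..8  vx  (4B, 4-aligned); 8..16  z  (8B, 8-aligned); 16..18  hp  (2B, 2-aligned); 18..19  cooldown  (1B, 1-aligned); 19..24  -- tail padding (5B); sizeof = 24, alignof = 8
0..8  version  (8B, 1-aligned)
8..16  proto  (8B, 1-aligned)
16..21  ack  (5B, 1-aligned)
21..25  flags  (4B, 1-aligned)
25..29  window  (4B, 1-aligned)
29..37  dst  (8B, 1-aligned)
37..61  src  (24B, 1-aligned)
within Msg: hp at 16
37 + 16 = 53

53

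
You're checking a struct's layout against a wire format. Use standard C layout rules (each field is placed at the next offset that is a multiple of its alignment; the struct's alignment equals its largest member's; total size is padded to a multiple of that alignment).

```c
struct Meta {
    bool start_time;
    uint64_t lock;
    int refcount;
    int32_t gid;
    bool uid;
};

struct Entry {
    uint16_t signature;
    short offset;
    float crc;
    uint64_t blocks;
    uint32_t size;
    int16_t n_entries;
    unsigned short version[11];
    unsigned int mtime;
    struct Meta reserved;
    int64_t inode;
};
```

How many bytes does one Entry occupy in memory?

88 bytes

Meta: 0..1  start_time  (1B, 1-aligned); 1..8  -- padding (7B); 8..16  lock  (8B, 8-aligned); 16..20  refcount  (4B, 4-aligned); 20..24  gid  (4B, 4-aligned); 24..25  uid  (1B, 1-aligned); 25..32  -- tail padding (7B); sizeof = 32, alignof = 8
0..2  signature  (2B, 2-aligned)
2..4  offset  (2B, 2-aligned)
4..8  crc  (4B, 4-aligned)
8..16  blocks  (8B, 8-aligned)
16..20  size  (4B, 4-aligned)
20..22  n_entries  (2B, 2-aligned)
22..44  version  (22B, 2-aligned)
44..48  mtime  (4B, 4-aligned)
48..80  reserved  (32B, 8-aligned)
80..88  inode  (8B, 8-aligned)
sizeof = 88, alignof = 8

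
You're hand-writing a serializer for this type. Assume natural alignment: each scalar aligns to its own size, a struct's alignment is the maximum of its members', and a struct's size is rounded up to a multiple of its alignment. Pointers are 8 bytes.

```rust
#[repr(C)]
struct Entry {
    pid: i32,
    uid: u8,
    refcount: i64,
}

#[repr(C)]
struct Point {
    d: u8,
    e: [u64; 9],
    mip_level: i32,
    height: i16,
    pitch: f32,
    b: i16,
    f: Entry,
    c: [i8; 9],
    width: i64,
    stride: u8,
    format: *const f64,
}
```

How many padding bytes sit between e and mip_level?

0

Entry: 0..4  pid  (4B, 4-aligned); 4..5  uid  (1B, 1-aligned); 5..8  -- padding (3B); 8..16  refcount  (8B, 8-aligned); sizeof = 16, alignof = 8
0..1  d  (1B, 1-aligned)
1..8  -- padding (7B)
8..80  e  (72B, 8-aligned)
80..84  mip_level  (4B, 4-aligned)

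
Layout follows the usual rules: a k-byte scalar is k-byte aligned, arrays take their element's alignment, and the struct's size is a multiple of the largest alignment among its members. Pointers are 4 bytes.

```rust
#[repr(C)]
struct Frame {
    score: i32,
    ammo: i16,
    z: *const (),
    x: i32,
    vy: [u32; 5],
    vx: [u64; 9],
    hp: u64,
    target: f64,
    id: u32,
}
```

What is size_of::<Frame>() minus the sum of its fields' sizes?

@0: score [4B, align 4] → 4
@4: ammo [2B, align 2] → 6
+2 pad (align 4)
@8: z [4B, align 4] → 12
@12: x [4B, align 4] → 16
@16: vy [20B, align 4] → 36
+4 pad (align 8)
@40: vx [72B, align 8] → 112
@112: hp [8B, align 8] → 120
@120: target [8B, align 8] → 128
@128: id [4B, align 4] → 132
+4 tail pad (align 8)
size 136, align 8
data bytes 126, size 136 → padding 10

10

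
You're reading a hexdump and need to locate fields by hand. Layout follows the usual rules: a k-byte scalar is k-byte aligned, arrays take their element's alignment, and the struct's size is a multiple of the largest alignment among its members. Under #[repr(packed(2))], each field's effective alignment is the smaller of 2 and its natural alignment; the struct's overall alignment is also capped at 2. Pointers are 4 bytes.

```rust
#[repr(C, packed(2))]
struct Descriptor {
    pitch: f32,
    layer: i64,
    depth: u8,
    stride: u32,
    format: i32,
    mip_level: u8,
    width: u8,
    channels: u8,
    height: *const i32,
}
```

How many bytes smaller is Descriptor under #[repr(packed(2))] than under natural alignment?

10

natural layout:
  @0: pitch [4B, align 4] → 4
  +4 pad (align 8)
  @8: layer [8B, align 8] → 16
  @16: depth [1B, align 1] → 17
  +3 pad (align 4)
  @20: stride [4B, align 4] → 24
  @24: format [4B, align 4] → 28
  @28: mip_level [1B, align 1] → 29
  @29: width [1B, align 1] → 30
  @30: channels [1B, align 1] → 31
  +1 pad (align 4)
  @32: height [4B, align 4] → 36
  +4 tail pad (align 8)
  size 40, align 8
packed(2) layout:
  @0: pitch [4B, align 2] → 4
  @4: layer [8B, align 2] → 12
  @12: depth [1B, align 1] → 13
  +1 pad (align 2)
  @14: stride [4B, align 2] → 18
  @18: format [4B, align 2] → 22
  @22: mip_level [1B, align 1] → 23
  @23: width [1B, align 1] → 24
  @24: channels [1B, align 1] → 25
  +1 pad (align 2)
  @26: height [4B, align 2] → 30
  size 30, align 2
40 − 30 = 10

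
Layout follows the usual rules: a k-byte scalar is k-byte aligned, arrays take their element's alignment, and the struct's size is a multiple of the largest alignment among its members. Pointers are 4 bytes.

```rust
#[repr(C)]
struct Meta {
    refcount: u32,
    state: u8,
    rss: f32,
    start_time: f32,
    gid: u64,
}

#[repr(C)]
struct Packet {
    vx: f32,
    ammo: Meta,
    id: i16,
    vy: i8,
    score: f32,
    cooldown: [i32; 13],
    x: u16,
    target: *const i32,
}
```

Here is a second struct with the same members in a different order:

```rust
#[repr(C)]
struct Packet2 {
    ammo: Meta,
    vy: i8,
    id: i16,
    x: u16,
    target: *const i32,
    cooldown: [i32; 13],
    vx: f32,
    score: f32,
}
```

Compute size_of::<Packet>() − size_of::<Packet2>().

8

Meta: refcount at 0 (size 4, align 4) → ends 4; state at 4 (size 1, align 1) → ends 5; pad 3 to align 4 for rss; rss at 8 (size 4, align 4) → ends 12; start_time at 12 (size 4, align 4) → ends 16; gid at 16 (size 8, align 8) → ends 24; total 24 bytes, alignment 8
vx at 0 (size 4, align 4) → ends 4
pad 4 to align 8 for ammo
ammo at 8 (size 24, align 8) → ends 32
id at 32 (size 2, align 2) → ends 34
vy at 34 (size 1, align 1) → ends 35
pad 1 to align 4 for score
score at 36 (size 4, align 4) → ends 40
cooldown at 40 (size 52, align 4) → ends 92
x at 92 (size 2, align 2) → ends 94
pad 2 to align 4 for target
target at 96 (size 4, align 4) → ends 100
tail pad 4 to reach multiple of 8
total 104 bytes, alignment 8
— Packet2 —
ammo at 0 (size 24, align 8) → ends 24
vy at 24 (size 1, align 1) → ends 25
pad 1 to align 2 for id
id at 26 (size 2, align 2) → ends 28
x at 28 (size 2, align 2) → ends 30
pad 2 to align 4 for target
target at 32 (size 4, align 4) → ends 36
cooldown at 36 (size 52, align 4) → ends 88
vx at 88 (size 4, align 4) → ends 92
score at 92 (size 4, align 4) → ends 96
total 96 bytes, alignment 8
104 − 96 = 8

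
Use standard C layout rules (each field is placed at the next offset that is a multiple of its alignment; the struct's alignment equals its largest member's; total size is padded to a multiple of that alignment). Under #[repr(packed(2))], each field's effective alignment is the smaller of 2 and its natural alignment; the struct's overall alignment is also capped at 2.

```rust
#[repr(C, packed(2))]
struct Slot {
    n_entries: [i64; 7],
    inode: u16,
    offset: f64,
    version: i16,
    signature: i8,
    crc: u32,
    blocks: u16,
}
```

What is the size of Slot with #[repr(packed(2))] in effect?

76

@0: n_entries [56B, align 2] → 56
@56: inode [2B, align 2] → 58
@58: offset [8B, align 2] → 66
@66: version [2B, align 2] → 68
@68: signature [1B, align 1] → 69
+1 pad (align 2)
@70: crc [4B, align 2] → 74
@74: blocks [2B, align 2] → 76
size 76, align 2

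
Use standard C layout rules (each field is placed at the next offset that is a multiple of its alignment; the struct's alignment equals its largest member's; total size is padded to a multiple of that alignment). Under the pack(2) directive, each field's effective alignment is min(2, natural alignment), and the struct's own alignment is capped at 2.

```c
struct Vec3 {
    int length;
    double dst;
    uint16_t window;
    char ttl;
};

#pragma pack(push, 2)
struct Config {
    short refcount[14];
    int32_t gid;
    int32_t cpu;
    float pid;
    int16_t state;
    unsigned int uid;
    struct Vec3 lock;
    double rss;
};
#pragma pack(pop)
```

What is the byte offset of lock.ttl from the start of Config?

Vec3: 0..4  length  (4B, 4-aligned); 4..8  -- padding (4B); 8..16  dst  (8B, 8-aligned); 16..18  window  (2B, 2-aligned); 18..19  ttl  (1B, 1-aligned); 19..24  -- tail padding (5B); sizeof = 24, alignof = 8
0..28  refcount  (28B, 2-aligned)
28..32  gid  (4B, 2-aligned)
32..36  cpu  (4B, 2-aligned)
36..40  pid  (4B, 2-aligned)
40..42  state  (2B, 2-aligned)
42..46  uid  (4B, 2-aligned)
46..70  lock  (24B, 2-aligned)
within Vec3: ttl at 18
46 + 18 = 64

64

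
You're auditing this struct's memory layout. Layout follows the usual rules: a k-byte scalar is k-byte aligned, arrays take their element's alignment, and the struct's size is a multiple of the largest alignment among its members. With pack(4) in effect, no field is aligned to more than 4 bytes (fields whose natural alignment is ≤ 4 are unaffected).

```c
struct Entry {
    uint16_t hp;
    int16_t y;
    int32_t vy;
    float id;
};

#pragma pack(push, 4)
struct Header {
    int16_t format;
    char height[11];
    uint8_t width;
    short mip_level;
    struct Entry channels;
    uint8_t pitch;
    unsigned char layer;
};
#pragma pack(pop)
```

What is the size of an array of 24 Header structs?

Entry: 0..2  hp  (2B, 2-aligned); 2..4  y  (2B, 2-aligned); 4..8  vy  (4B, 4-aligned); 8..12  id  (4B, 4-aligned); sizeof = 12, alignof = 4
0..2  format  (2B, 2-aligned)
2..13  height  (11B, 1-aligned)
13..14  width  (1B, 1-aligned)
14..16  mip_level  (2B, 2-aligned)
16..28  channels  (12B, 4-aligned)
28..29  pitch  (1B, 1-aligned)
29..30  layer  (1B, 1-aligned)
30..32  -- tail padding (2B)
sizeof = 32, alignof = 4
array of 24: 24 × 32 = 768

768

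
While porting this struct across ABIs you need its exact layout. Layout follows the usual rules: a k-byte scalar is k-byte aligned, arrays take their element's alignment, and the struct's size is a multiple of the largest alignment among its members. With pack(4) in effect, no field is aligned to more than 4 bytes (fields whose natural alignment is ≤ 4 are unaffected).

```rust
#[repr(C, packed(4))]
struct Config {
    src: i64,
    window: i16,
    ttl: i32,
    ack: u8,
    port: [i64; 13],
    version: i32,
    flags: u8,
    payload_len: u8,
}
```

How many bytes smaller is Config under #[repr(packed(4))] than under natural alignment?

4

natural layout:
  @0: src [8B, align 8] → 8
  @8: window [2B, align 2] → 10
  +2 pad (align 4)
  @12: ttl [4B, align 4] → 16
  @16: ack [1B, align 1] → 17
  +7 pad (align 8)
  @24: port [104B, align 8] → 128
  @128: version [4B, align 4] → 132
  @132: flags [1B, align 1] → 133
  @133: payload_len [1B, align 1] → 134
  +2 tail pad (align 8)
  size 136, align 8
packed(4) layout:
  @0: src [8B, align 4] → 8
  @8: window [2B, align 2] → 10
  +2 pad (align 4)
  @12: ttl [4B, align 4] → 16
  @16: ack [1B, align 1] → 17
  +3 pad (align 4)
  @20: port [104B, align 4] → 124
  @124: version [4B, align 4] → 128
  @128: flags [1B, align 1] → 129
  @129: payload_len [1B, align 1] → 130
  +2 tail pad (align 4)
  size 132, align 4
136 − 132 = 4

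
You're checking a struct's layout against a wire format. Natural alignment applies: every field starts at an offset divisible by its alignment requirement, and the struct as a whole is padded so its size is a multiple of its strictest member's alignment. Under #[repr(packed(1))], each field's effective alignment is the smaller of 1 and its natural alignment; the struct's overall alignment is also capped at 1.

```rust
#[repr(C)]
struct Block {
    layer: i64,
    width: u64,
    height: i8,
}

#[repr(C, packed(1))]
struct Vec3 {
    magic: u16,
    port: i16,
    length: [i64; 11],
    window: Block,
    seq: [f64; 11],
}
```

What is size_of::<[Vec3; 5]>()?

1020

Block: @0: layer [8B, align 8] → 8; @8: width [8B, align 8] → 16; @16: height [1B, align 1] → 17; +7 tail pad (align 8); size 24, align 8
@0: magic [2B, align 1] → 2
@2: port [2B, align 1] → 4
@4: length [88B, align 1] → 92
@92: window [24B, align 1] → 116
@116: seq [88B, align 1] → 204
size 204, align 1
array of 5: 5 × 204 = 1020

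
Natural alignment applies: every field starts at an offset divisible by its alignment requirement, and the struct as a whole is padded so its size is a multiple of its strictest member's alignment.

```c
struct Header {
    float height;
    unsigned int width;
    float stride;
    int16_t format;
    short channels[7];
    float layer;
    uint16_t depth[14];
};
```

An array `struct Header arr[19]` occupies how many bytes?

1140

height at 0 (size 4, align 4) → ends 4
width at 4 (size 4, align 4) → ends 8
stride at 8 (size 4, align 4) → ends 12
format at 12 (size 2, align 2) → ends 14
channels at 14 (size 14, align 2) → ends 28
layer at 28 (size 4, align 4) → ends 32
depth at 32 (size 28, align 2) → ends 60
total 60 bytes, alignment 4
array of 19: 19 × 60 = 1140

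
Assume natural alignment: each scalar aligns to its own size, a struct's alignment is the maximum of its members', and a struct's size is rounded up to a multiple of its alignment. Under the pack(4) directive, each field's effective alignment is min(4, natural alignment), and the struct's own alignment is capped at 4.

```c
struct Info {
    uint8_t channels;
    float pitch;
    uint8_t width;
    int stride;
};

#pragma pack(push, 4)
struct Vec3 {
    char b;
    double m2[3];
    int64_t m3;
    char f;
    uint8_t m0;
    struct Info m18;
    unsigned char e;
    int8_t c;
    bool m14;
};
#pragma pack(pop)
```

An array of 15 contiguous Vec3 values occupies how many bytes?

Info: 0..1  channels  (1B, 1-aligned); 1..4  -- padding (3B); 4..8  pitch  (4B, 4-aligned); 8..9  width  (1B, 1-aligned); 9..12  -- padding (3B); 12..16  stride  (4B, 4-aligned); sizeof = 16, alignof = 4
0..1  b  (1B, 1-aligned)
1..4  -- padding (3B)
4..28  m2  (24B, 4-aligned)
28..36  m3  (8B, 4-aligned)
36..37  f  (1B, 1-aligned)
37..38  m0  (1B, 1-aligned)
38..40  -- padding (2B)
40..56  m18  (16B, 4-aligned)
56..57  e  (1B, 1-aligned)
57..58  c  (1B, 1-aligned)
58..59  m14  (1B, 1-aligned)
59..60  -- tail padding (1B)
sizeof = 60, alignof = 4
array of 15: 15 × 60 = 900

900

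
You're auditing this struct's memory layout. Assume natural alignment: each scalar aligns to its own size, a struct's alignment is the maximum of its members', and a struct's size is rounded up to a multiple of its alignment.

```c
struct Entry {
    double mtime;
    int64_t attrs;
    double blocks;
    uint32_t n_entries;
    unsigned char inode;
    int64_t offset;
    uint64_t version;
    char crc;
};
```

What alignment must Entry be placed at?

member alignments: mtime=8, attrs=8, blocks=8, n_entries=4, inode=1, offset=8, version=8, crc=1
max = 8

8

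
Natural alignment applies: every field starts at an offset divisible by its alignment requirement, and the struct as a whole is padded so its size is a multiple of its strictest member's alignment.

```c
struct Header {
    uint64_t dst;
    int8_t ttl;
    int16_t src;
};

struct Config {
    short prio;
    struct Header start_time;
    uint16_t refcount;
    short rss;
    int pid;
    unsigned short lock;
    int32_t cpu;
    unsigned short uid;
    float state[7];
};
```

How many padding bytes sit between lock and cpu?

2

Header: 0..8  dst  (8B, 8-aligned); 8..9  ttl  (1B, 1-aligned); 9..10  -- padding (1B); 10..12  src  (2B, 2-aligned); 12..16  -- tail padding (4B); sizeof = 16, alignof = 8
0..2  prio  (2B, 2-aligned)
2..8  -- padding (6B)
8..24  start_time  (16B, 8-aligned)
24..26  refcount  (2B, 2-aligned)
26..28  rss  (2B, 2-aligned)
28..32  pid  (4B, 4-aligned)
32..34  lock  (2B, 2-aligned)
34..36  -- padding (2B)
36..40  cpu  (4B, 4-aligned)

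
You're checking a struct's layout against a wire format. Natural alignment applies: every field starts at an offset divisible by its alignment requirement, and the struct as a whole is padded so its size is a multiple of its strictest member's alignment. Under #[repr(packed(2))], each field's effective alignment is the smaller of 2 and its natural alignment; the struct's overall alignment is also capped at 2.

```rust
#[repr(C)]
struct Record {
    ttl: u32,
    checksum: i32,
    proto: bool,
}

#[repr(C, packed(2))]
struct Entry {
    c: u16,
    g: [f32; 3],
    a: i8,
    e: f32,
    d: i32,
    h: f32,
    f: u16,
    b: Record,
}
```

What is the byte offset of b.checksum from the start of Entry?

34

Record: @0: ttl [4B, align 4] → 4; @4: checksum [4B, align 4] → 8; @8: proto [1B, align 1] → 9; +3 tail pad (align 4); size 12, align 4
@0: c [2B, align 2] → 2
@2: g [12B, align 2] → 14
@14: a [1B, align 1] → 15
+1 pad (align 2)
@16: e [4B, align 2] → 20
@20: d [4B, align 2] → 24
@24: h [4B, align 2] → 28
@28: f [2B, align 2] → 30
@30: b [12B, align 2] → 42
within Record: checksum at 4
30 + 4 = 34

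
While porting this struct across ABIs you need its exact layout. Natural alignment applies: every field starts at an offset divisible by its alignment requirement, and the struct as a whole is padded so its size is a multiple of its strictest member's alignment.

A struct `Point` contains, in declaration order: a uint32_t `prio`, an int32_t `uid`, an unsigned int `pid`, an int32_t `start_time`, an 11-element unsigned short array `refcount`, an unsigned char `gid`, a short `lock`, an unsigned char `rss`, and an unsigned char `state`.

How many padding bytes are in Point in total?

0..4  prio  (4B, 4-aligned)
4..8  uid  (4B, 4-aligned)
8..12  pid  (4B, 4-aligned)
12..16  start_time  (4B, 4-aligned)
16..38  refcount  (22B, 2-aligned)
38..39  gid  (1B, 1-aligned)
39..40  -- padding (1B)
40..42  lock  (2B, 2-aligned)
42..43  rss  (1B, 1-aligned)
43..44  state  (1B, 1-aligned)
sizeof = 44, alignof = 4
data bytes 43, size 44 → padding 1

1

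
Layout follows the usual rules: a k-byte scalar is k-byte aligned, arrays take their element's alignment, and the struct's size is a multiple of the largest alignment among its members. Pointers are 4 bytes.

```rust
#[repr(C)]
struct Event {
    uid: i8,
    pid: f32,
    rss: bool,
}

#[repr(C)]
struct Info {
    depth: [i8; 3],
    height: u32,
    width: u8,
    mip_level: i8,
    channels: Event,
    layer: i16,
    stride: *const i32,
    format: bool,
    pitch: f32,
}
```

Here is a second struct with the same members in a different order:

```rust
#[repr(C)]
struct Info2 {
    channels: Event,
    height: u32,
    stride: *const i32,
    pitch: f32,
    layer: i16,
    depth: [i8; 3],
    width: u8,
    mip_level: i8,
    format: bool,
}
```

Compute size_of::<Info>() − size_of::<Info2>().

Event: 0..1  uid  (1B, 1-aligned); 1..4  -- padding (3B); 4..8  pid  (4B, 4-aligned); 8..9  rss  (1B, 1-aligned); 9..12  -- tail padding (3B); sizeof = 12, alignof = 4
0..3  depth  (3B, 1-aligned)
3..4  -- padding (1B)
4..8  height  (4B, 4-aligned)
8..9  width  (1B, 1-aligned)
9..10  mip_level  (1B, 1-aligned)
10..12  -- padding (2B)
12..24  channels  (12B, 4-aligned)
24..26  layer  (2B, 2-aligned)
26..28  -- padding (2B)
28..32  stride  (4B, 4-aligned)
32..33  format  (1B, 1-aligned)
33..36  -- padding (3B)
36..40  pitch  (4B, 4-aligned)
sizeof = 40, alignof = 4
— Info2 —
0..12  channels  (12B, 4-aligned)
12..16  height  (4B, 4-aligned)
16..20  stride  (4B, 4-aligned)
20..24  pitch  (4B, 4-aligned)
24..26  layer  (2B, 2-aligned)
26..29  depth  (3B, 1-aligned)
29..30  width  (1B, 1-aligned)
30..31  mip_level  (1B, 1-aligned)
31..32  format  (1B, 1-aligned)
sizeof = 32, alignof = 4
40 − 32 = 8

8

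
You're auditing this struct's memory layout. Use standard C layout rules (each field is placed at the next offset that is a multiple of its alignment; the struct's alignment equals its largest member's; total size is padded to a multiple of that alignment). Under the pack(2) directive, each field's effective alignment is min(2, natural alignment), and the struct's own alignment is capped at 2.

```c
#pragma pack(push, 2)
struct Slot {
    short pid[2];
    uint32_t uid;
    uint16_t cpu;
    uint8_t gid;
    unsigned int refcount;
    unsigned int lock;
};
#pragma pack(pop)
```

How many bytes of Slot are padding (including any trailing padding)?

1

pid at 0 (size 4, align 2) → ends 4
uid at 4 (size 4, align 2) → ends 8
cpu at 8 (size 2, align 2) → ends 10
gid at 10 (size 1, align 1) → ends 11
pad 1 to align 2 for refcount
refcount at 12 (size 4, align 2) → ends 16
lock at 16 (size 4, align 2) → ends 20
total 20 bytes, alignment 2
data bytes 19, size 20 → padding 1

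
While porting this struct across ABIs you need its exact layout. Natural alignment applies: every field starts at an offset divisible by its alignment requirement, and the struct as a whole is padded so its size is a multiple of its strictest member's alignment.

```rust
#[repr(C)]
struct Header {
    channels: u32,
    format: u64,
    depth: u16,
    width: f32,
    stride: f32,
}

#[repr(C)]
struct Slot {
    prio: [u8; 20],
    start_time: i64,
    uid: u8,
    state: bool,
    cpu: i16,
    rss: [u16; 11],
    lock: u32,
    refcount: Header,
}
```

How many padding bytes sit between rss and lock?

2

Header: @0: channels [4B, align 4] → 4; +4 pad (align 8); @8: format [8B, align 8] → 16; @16: depth [2B, align 2] → 18; +2 pad (align 4); @20: width [4B, align 4] → 24; @24: stride [4B, align 4] → 28; +4 tail pad (align 8); size 32, align 8
@0: prio [20B, align 1] → 20
+4 pad (align 8)
@24: start_time [8B, align 8] → 32
@32: uid [1B, align 1] → 33
@33: state [1B, align 1] → 34
@34: cpu [2B, align 2] → 36
@36: rss [22B, align 2] → 58
+2 pad (align 4)
@60: lock [4B, align 4] → 64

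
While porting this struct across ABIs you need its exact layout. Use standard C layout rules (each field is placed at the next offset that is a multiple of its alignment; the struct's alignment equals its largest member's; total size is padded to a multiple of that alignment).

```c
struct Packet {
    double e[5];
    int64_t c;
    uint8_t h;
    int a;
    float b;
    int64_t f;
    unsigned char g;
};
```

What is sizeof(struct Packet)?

0..40  e  (40B, 8-aligned)
40..48  c  (8B, 8-aligned)
48..49  h  (1B, 1-aligned)
49..52  -- padding (3B)
52..56  a  (4B, 4-aligned)
56..60  b  (4B, 4-aligned)
60..64  -- padding (4B)
64..72  f  (8B, 8-aligned)
72..73  g  (1B, 1-aligned)
73..80  -- tail padding (7B)
sizeof = 80, alignof = 8

80 bytes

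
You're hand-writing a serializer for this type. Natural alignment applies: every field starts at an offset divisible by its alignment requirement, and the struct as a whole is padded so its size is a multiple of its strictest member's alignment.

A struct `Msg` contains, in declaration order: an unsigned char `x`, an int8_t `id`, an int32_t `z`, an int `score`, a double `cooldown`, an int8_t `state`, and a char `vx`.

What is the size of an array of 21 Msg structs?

672

0..1  x  (1B, 1-aligned)
1..2  id  (1B, 1-aligned)
2..4  -- padding (2B)
4..8  z  (4B, 4-aligned)
8..12  score  (4B, 4-aligned)
12..16  -- padding (4B)
16..24  cooldown  (8B, 8-aligned)
24..25  state  (1B, 1-aligned)
25..26  vx  (1B, 1-aligned)
26..32  -- tail padding (6B)
sizeof = 32, alignof = 8
array of 21: 21 × 32 = 672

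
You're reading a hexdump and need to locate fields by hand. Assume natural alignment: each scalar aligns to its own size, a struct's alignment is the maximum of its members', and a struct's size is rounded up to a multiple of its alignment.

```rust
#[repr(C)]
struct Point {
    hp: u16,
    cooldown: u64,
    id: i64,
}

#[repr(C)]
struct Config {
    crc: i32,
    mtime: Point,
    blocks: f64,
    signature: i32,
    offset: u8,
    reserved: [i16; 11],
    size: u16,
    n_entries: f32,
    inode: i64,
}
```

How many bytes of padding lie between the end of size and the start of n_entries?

2

Point: @0: hp [2B, align 2] → 2; +6 pad (align 8); @8: cooldown [8B, align 8] → 16; @16: id [8B, align 8] → 24; size 24, align 8
@0: crc [4B, align 4] → 4
+4 pad (align 8)
@8: mtime [24B, align 8] → 32
@32: blocks [8B, align 8] → 40
@40: signature [4B, align 4] → 44
@44: offset [1B, align 1] → 45
+1 pad (align 2)
@46: reserved [22B, align 2] → 68
@68: size [2B, align 2] → 70
+2 pad (align 4)
@72: n_entries [4B, align 4] → 76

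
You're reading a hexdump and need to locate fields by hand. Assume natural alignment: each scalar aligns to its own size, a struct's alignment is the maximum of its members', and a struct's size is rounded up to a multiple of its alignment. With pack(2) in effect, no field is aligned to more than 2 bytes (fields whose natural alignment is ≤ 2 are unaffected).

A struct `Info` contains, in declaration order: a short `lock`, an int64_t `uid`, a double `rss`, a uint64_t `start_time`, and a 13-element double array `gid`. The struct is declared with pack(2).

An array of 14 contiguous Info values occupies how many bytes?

@0: lock [2B, align 2] → 2
@2: uid [8B, align 2] → 10
@10: rss [8B, align 2] → 18
@18: start_time [8B, align 2] → 26
@26: gid [104B, align 2] → 130
size 130, align 2
array of 14: 14 × 130 = 1820

1820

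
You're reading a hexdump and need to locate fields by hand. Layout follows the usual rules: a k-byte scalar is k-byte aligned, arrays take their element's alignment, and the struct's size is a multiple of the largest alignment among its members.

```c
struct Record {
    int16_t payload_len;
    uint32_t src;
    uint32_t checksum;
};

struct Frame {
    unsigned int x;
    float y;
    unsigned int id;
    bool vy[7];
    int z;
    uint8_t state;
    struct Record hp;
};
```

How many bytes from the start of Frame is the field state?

Record: payload_len at 0 (size 2, align 2) → ends 2; pad 2 to align 4 for src; src at 4 (size 4, align 4) → ends 8; checksum at 8 (size 4, align 4) → ends 12; total 12 bytes, alignment 4
x at 0 (size 4, align 4) → ends 4
y at 4 (size 4, align 4) → ends 8
id at 8 (size 4, align 4) → ends 12
vy at 12 (size 7, align 1) → ends 19
pad 1 to align 4 for z
z at 20 (size 4, align 4) → ends 24
state at 24 (size 1, align 1) → ends 25

24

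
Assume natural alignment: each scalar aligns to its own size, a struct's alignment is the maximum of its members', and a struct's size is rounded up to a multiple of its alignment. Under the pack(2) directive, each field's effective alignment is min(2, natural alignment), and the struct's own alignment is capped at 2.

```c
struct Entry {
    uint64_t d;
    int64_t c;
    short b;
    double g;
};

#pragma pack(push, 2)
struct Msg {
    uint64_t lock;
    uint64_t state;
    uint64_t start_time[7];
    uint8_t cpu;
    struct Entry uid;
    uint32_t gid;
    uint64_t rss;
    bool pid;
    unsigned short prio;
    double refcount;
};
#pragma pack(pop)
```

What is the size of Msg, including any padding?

130

Entry: 0..8  d  (8B, 8-aligned); 8..16  c  (8B, 8-aligned); 16..18  b  (2B, 2-aligned); 18..24  -- padding (6B); 24..32  g  (8B, 8-aligned); sizeof = 32, alignof = 8
0..8  lock  (8B, 2-aligned)
8..16  state  (8B, 2-aligned)
16..72  start_time  (56B, 2-aligned)
72..73  cpu  (1B, 1-aligned)
73..74  -- padding (1B)
74..106  uid  (32B, 2-aligned)
106..110  gid  (4B, 2-aligned)
110..118  rss  (8B, 2-aligned)
118..119  pid  (1B, 1-aligned)
119..120  -- padding (1B)
120..122  prio  (2B, 2-aligned)
122..130  refcount  (8B, 2-aligned)
sizeof = 130, alignof = 2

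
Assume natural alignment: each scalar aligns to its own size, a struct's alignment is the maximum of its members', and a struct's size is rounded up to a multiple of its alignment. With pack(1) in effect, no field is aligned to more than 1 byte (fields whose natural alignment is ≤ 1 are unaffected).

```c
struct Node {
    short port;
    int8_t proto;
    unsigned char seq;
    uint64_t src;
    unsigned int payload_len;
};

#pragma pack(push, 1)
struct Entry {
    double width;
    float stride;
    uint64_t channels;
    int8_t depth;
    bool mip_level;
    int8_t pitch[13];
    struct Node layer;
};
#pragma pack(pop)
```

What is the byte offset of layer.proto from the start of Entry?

37

Node: 0..2  port  (2B, 2-aligned); 2..3  proto  (1B, 1-aligned); 3..4  seq  (1B, 1-aligned); 4..8  -- padding (4B); 8..16  src  (8B, 8-aligned); 16..20  payload_len  (4B, 4-aligned); 20..24  -- tail padding (4B); sizeof = 24, alignof = 8
0..8  width  (8B, 1-aligned)
8..12  stride  (4B, 1-aligned)
12..20  channels  (8B, 1-aligned)
20..21  depth  (1B, 1-aligned)
21..22  mip_level  (1B, 1-aligned)
22..35  pitch  (13B, 1-aligned)
35..59  layer  (24B, 1-aligned)
within Node: proto at 2
35 + 2 = 37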